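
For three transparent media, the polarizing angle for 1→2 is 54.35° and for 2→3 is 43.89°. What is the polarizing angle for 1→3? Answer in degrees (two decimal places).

tan θ_B(1→2) = n₂/n₁ = tan 54.35° = 1.3942.
tan θ_B(2→3) = n₃/n₂ = tan 43.89° = 0.9620.
Multiplying, n₃/n₁ = 1.3942 × 0.9620 = 1.3412, and θ_B(1→3) = arctan 1.3412 = 53.29°.

θ_B ≈ 53.29°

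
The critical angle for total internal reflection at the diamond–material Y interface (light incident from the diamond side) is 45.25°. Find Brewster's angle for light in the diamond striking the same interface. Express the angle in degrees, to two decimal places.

n₂/n₁ = sin θ_c = sin 45.25° = 0.7102.
tan θ_B equals the same ratio, so θ_B = arctan(0.7102) = 35.38°.

θ_B ≈ 35.38°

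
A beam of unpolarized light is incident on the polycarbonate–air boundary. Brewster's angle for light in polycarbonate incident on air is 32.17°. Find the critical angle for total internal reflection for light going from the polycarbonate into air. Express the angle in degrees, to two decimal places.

θ_c ≈ 38.98°

tan θ_B = n₂/n₁ = tan 32.17° = 0.6290.
Total internal reflection: sin θ_c = n₂/n₁ = 0.6290.
θ_c = arcsin(0.6290) = 38.98°.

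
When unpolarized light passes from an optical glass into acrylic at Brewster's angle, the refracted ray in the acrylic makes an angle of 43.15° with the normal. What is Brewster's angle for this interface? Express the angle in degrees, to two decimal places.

Since the reflected and refracted rays are at right angles at the polarizing angle, θ_B + θ_t = 90°.
So θ_B = 90° − θ_t = 90° − 43.15° = 46.85°.

θ_B ≈ 46.85°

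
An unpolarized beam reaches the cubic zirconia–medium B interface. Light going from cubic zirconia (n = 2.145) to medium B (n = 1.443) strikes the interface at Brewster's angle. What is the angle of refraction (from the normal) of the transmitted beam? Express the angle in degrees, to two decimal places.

tan θ_B = n₂/n₁ = 1.443/2.145 = 0.6727, so θ_B = 33.93°.
At Brewster's angle the reflected and refracted rays are perpendicular, so θ_t = 90° − θ_B = 90° − 33.93° = 56.07°.

θ_t ≈ 56.07°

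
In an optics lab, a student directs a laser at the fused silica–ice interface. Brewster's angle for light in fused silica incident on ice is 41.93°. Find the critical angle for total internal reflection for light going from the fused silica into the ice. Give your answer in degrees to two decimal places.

From Brewster, n₂/n₁ = tan θ_B = tan 41.93° = 0.8982.
Then sin θ_c = n₂/n₁ = 0.8982, so θ_c = arcsin 0.8982 = 63.92°.

θ_c ≈ 63.92°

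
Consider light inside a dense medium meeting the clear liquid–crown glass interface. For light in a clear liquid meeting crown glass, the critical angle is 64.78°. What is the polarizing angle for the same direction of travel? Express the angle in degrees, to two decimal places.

θ_B ≈ 42.13°

sin θ_c = n₂/n₁, so n₂/n₁ = sin 64.78° = 0.9047.
Brewster: tan θ_B = n₂/n₁ = 0.9047.
θ_B = arctan(0.9047) = 42.13°.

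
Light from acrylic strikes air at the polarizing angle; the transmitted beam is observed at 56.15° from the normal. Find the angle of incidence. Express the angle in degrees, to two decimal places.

Brewster's condition makes the reflected and refracted beams perpendicular: θ_B + θ_t = 90°.
So θ_B = 90° − θ_t = 90° − 56.15° = 33.85°.

θ_B ≈ 33.85°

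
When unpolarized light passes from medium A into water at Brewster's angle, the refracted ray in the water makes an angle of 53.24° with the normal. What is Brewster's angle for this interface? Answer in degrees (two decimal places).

At Brewster's angle the reflected and refracted rays are perpendicular, so θ_B + θ_t = 90°.
θ_B = 90° − 53.24° = 36.76°.

θ_B ≈ 36.76°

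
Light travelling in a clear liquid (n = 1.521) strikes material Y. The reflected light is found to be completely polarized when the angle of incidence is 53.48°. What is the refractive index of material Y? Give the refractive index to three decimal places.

n ≈ 2.054

Full polarization of the reflected beam means tan θ_B = n₂/n₁, where n₁ is the incident medium (a clear liquid).
n₂ = n₁ tan θ_B = 1.521 × tan 53.48° = 2.054.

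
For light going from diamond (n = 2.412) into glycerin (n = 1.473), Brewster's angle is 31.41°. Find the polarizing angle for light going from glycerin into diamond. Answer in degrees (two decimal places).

θ_B' ≈ 58.59°

Reversing the direction swaps n₁ and n₂, so tan θ_B' = 1/tan θ_B and θ_B' = 90° − θ_B.
Hence θ_B' = 90° − 31.41° = 58.59°.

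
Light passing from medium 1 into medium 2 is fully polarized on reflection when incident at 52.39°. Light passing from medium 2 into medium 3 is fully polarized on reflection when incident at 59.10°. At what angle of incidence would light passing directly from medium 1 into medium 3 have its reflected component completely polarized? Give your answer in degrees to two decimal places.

θ_B ≈ 65.25°

tan θ_B(1→2) = n₂/n₁ = tan 52.39° = 1.2981.
tan θ_B(2→3) = n₃/n₂ = tan 59.10° = 1.6709.
n₃/n₁ = 2.1689. Then tan θ_B(1→3) = n₃/n₁, so θ_B(1→3) = arctan(2.1689) = 65.25°.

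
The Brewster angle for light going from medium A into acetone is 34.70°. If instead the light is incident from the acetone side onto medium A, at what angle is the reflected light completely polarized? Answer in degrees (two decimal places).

tan θ_B' = n₁/n₂ = 1/tan θ_B, so θ_B' = 90° − θ_B.
θ_B' = 90° − 34.70° = 55.30°.

θ_B' ≈ 55.30°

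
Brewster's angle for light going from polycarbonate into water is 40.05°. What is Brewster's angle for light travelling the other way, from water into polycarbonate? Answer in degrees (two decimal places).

θ_B' ≈ 49.95°

Reversing the direction swaps n₁ and n₂, so tan θ_B' = 1/tan θ_B and θ_B' = 90° − θ_B.
Hence θ_B' = 90° − 40.05° = 49.95°.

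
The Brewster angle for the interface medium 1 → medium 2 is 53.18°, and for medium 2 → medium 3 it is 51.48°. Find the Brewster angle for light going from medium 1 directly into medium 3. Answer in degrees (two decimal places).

n₂/n₁ = tan 53.18° = 1.3358 and n₃/n₂ = tan 51.48° = 1.2563.
So n₃/n₁ = (n₂/n₁)(n₃/n₂) = 1.3358 × 1.2563 = 1.6781.
θ_B(1→3) = arctan(1.6781) = 59.21°.

θ_B ≈ 59.21°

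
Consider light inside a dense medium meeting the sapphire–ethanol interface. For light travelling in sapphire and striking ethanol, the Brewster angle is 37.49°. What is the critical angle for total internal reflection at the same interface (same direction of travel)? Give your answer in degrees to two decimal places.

tan θ_B = n₂/n₁ = tan 37.49° = 0.7670.
Total internal reflection: sin θ_c = n₂/n₁ = 0.7670.
θ_c = arcsin(0.7670) = 50.09°.

θ_c ≈ 50.09°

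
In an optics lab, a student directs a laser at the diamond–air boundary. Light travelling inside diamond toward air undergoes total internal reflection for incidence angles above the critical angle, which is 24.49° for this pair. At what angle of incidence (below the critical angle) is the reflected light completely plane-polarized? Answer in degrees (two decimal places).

θ_B ≈ 22.52°

At the critical angle sin θ_c = n₂/n₁, giving n₂/n₁ = sin 24.49° = 0.4145.
Then tan θ_B = n₂/n₁ = 0.4145, so θ_B = arctan 0.4145 = 22.52°.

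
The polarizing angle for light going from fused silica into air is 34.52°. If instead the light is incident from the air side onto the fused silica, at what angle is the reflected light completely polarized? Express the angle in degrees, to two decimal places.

The two Brewster angles are complementary: θ_B' = 90° − θ_B = 90° − 34.52° = 55.48°.

θ_B' ≈ 55.48°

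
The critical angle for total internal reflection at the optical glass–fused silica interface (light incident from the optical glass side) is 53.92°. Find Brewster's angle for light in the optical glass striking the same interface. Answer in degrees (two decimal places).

n₂/n₁ = sin θ_c = sin 53.92° = 0.8082.
tan θ_B equals the same ratio, so θ_B = arctan(0.8082) = 38.94°.

θ_B ≈ 38.94°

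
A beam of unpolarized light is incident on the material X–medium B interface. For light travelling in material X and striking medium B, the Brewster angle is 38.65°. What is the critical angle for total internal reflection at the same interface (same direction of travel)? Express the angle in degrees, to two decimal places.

θ_c ≈ 53.10°

From Brewster, n₂/n₁ = tan θ_B = tan 38.65° = 0.7997.
Then sin θ_c = n₂/n₁ = 0.7997, so θ_c = arcsin 0.7997 = 53.10°.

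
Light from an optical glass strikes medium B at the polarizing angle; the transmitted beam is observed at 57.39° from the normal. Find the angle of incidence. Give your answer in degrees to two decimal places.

Brewster's condition makes the reflected and refracted beams perpendicular: θ_B + θ_t = 90°.
So θ_B = 90° − θ_t = 90° − 57.39° = 32.61°.

θ_B ≈ 32.61°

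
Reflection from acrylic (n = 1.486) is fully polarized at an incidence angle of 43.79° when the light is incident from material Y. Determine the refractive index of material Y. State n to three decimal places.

n ≈ 1.550

At the polarizing angle, tan θ_B = n₂/n₁ with n₁ on the incident side (material Y) and n₂ on the transmitted side (acrylic).
n₁ = n₂ / tan θ_B = 1.486 / tan 43.79° = 1.550.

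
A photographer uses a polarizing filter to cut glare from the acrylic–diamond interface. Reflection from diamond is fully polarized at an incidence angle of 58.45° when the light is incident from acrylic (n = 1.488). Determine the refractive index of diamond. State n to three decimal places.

At the Brewster angle, tan θ_B = n₂/n₁ with n₁ on the incident side (acrylic) and n₂ on the transmitted side (diamond).
n₂ = n₁ tan θ_B = 1.488 × tan 58.45° = 2.423.

n ≈ 2.423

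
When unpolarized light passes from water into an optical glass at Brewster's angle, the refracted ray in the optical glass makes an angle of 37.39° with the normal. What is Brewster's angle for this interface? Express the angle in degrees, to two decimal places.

At Brewster's angle the reflected and refracted rays are perpendicular, so θ_B + θ_t = 90°.
So θ_B = 90° − θ_t = 90° − 37.39° = 52.61°.

θ_B ≈ 52.61°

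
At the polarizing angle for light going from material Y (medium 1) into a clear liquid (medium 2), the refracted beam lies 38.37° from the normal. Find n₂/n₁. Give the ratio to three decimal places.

θ_B + θ_t = 90°, so θ_B = 90° − 38.37° = 51.63°.
Then n₂/n₁ = tan θ_B = tan 51.63° = 1.263.

n₂/n₁ ≈ 1.263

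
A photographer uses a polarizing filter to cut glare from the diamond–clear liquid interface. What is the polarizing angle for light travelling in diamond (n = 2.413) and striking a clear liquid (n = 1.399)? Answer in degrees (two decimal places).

Here n₂/n₁ = 1.399/2.413 = 0.5798, and Brewster's law gives tan θ_B = n₂/n₁.
So θ_B = arctan 0.5798 = 30.10°.

θ_B ≈ 30.10°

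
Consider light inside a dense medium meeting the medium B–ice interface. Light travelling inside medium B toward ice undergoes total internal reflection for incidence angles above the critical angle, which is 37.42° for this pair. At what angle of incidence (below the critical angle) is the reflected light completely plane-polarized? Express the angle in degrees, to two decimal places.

θ_B ≈ 31.29°

n₂/n₁ = sin θ_c = sin 37.42° = 0.6077.
tan θ_B equals the same ratio, so θ_B = arctan(0.6077) = 31.29°.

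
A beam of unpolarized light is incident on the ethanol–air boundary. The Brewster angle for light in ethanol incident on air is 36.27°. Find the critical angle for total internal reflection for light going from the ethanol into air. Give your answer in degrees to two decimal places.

θ_c ≈ 47.20°

tan θ_B = n₂/n₁ = tan 36.27° = 0.7338.
Total internal reflection: sin θ_c = n₂/n₁ = 0.7338.
θ_c = arcsin(0.7338) = 47.20°.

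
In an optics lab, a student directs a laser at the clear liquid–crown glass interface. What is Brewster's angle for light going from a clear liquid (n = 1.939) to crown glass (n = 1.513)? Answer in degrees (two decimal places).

tan θ_B = n₂/n₁ = 1.513/1.939 = 0.7803. Taking the arctangent, θ_B = 37.96°.

θ_B ≈ 37.96°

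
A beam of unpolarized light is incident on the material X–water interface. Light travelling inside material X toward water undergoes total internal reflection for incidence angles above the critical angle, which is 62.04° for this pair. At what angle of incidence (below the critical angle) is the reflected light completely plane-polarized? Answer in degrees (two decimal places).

θ_B ≈ 41.45°

At the critical angle sin θ_c = n₂/n₁, giving n₂/n₁ = sin 62.04° = 0.8833.
Then tan θ_B = n₂/n₁ = 0.8833, so θ_B = arctan 0.8833 = 41.45°.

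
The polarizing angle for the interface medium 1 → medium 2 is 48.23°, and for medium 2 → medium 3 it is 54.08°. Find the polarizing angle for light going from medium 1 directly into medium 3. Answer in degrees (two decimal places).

n₂/n₁ = tan 48.23° = 1.1196 and n₃/n₂ = tan 54.08° = 1.3804.
Multiplying, n₃/n₁ = 1.1196 × 1.3804 = 1.5456, and θ_B(1→3) = arctan 1.5456 = 57.10°.

θ_B ≈ 57.10°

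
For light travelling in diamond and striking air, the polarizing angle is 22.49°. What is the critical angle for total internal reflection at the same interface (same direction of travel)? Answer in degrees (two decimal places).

From Brewster, n₂/n₁ = tan θ_B = tan 22.49° = 0.4140.
Then sin θ_c = n₂/n₁ = 0.4140, so θ_c = arcsin 0.4140 = 24.46°.

θ_c ≈ 24.46°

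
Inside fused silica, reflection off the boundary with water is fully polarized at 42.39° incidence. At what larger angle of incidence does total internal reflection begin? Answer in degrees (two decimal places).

n₂/n₁ = tan 42.39° = 0.9128; the critical angle satisfies sin θ_c = n₂/n₁.
θ_c = arcsin(0.9128) = 65.90°.

θ_c ≈ 65.90°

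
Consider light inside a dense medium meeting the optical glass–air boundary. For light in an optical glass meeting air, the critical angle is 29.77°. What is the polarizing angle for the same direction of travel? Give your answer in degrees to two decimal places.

θ_B ≈ 26.41°

At the critical angle sin θ_c = n₂/n₁, giving n₂/n₁ = sin 29.77° = 0.4965.
Then tan θ_B = n₂/n₁ = 0.4965, so θ_B = arctan 0.4965 = 26.41°.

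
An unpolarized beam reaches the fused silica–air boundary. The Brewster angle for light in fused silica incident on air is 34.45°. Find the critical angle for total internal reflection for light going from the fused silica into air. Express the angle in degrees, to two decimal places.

n₂/n₁ = tan 34.45° = 0.6860; the critical angle satisfies sin θ_c = n₂/n₁.
θ_c = arcsin(0.6860) = 43.31°.

θ_c ≈ 43.31°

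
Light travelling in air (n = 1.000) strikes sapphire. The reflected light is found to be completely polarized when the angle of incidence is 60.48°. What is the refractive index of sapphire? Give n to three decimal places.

n ≈ 1.766

Brewster's law: tan θ_B = n₂/n₁ (light incident in air, refracted into sapphire).
n₂ = n₁ tan θ_B = 1.000 × tan 60.48° = 1.766.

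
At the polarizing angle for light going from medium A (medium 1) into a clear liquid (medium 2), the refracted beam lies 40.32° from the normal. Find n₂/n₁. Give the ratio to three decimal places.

θ_B + θ_t = 90°, so θ_B = 90° − 40.32° = 49.68°.
Then n₂/n₁ = tan θ_B = tan 49.68° = 1.178.

n₂/n₁ ≈ 1.178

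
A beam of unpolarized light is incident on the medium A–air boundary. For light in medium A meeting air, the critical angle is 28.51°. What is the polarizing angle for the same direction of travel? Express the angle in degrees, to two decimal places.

sin θ_c = n₂/n₁, so n₂/n₁ = sin 28.51° = 0.4773.
Brewster: tan θ_B = n₂/n₁ = 0.4773.
θ_B = arctan(0.4773) = 25.52°.

θ_B ≈ 25.52°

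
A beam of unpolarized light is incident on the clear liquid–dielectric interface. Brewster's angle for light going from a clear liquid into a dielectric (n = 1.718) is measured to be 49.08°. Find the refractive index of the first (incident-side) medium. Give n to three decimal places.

n ≈ 1.489

At Brewster's angle, tan θ_B = n₂/n₁ with n₁ on the incident side (a clear liquid) and n₂ on the transmitted side (a dielectric).
n₁ = n₂ / tan θ_B = 1.718 / tan 49.08° = 1.489.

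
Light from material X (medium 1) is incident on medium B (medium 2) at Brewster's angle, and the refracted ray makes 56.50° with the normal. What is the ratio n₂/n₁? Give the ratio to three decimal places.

n₂/n₁ ≈ 0.662

θ_B + θ_t = 90°, so θ_B = 90° − 56.50° = 33.50°.
Then n₂/n₁ = tan θ_B = tan 33.50° = 0.662.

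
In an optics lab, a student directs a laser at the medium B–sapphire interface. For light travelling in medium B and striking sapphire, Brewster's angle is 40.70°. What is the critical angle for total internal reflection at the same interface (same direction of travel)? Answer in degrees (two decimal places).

tan θ_B = n₂/n₁ = tan 40.70° = 0.8601.
Total internal reflection: sin θ_c = n₂/n₁ = 0.8601.
θ_c = arcsin(0.8601) = 59.33°.

θ_c ≈ 59.33°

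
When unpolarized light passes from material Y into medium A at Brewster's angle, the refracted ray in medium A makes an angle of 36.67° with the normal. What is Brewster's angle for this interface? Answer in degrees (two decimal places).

θ_B ≈ 53.33°

Brewster's condition makes the reflected and refracted beams perpendicular: θ_B + θ_t = 90°.
So θ_B = 90° − θ_t = 90° − 36.67° = 53.33°.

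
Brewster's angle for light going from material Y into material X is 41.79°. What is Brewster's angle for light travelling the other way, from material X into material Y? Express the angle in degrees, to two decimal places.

θ_B' ≈ 48.21°

Reversing the direction swaps n₁ and n₂, so tan θ_B' = 1/tan θ_B and θ_B' = 90° − θ_B.
Hence θ_B' = 90° − 41.79° = 48.21°.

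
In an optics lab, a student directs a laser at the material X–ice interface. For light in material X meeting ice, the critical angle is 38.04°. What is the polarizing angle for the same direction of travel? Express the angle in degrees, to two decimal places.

θ_B ≈ 31.64°

n₂/n₁ = sin θ_c = sin 38.04° = 0.6162.
tan θ_B equals the same ratio, so θ_B = arctan(0.6162) = 31.64°.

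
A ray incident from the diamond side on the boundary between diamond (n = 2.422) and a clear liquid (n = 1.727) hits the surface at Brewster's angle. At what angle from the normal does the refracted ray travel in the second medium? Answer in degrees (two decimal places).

θ_t ≈ 54.51°

First find Brewster's angle: tan θ_B = 1.727/2.422 = 0.7130, giving θ_B = 35.49°.
Since θ_B + θ_t = 90° at Brewster incidence, θ_t = 90° − 35.49° = 54.51°.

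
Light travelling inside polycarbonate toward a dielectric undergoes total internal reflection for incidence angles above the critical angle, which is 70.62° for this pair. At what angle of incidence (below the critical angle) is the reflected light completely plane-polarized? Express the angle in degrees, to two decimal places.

n₂/n₁ = sin θ_c = sin 70.62° = 0.9433.
tan θ_B equals the same ratio, so θ_B = arctan(0.9433) = 43.33°.

θ_B ≈ 43.33°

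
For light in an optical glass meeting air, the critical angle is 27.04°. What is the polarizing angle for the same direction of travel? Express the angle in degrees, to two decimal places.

θ_B ≈ 24.45°

At the critical angle sin θ_c = n₂/n₁, giving n₂/n₁ = sin 27.04° = 0.4546.
Then tan θ_B = n₂/n₁ = 0.4546, so θ_B = arctan 0.4546 = 24.45°.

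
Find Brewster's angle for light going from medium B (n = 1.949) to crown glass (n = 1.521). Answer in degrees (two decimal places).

Here n₂/n₁ = 1.521/1.949 = 0.7804, and Brewster's law gives tan θ_B = n₂/n₁. Taking the arctangent, θ_B = 37.97°.

θ_B ≈ 37.97°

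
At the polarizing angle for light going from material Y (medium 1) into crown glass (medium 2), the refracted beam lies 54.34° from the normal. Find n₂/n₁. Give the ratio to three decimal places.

θ_B + θ_t = 90°, so θ_B = 90° − 54.34° = 35.66°.
tan θ_B = n₂/n₁, so n₂/n₁ = tan 35.66° = 0.718.

n₂/n₁ ≈ 0.718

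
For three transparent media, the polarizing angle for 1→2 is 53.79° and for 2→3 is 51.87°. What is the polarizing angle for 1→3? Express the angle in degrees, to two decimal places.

θ_B ≈ 60.11°

n₂/n₁ = tan 53.79° = 1.3658 and n₃/n₂ = tan 51.87° = 1.2740.
n₃/n₁ = 1.7400. Then tan θ_B(1→3) = n₃/n₁, so θ_B(1→3) = arctan(1.7400) = 60.11°.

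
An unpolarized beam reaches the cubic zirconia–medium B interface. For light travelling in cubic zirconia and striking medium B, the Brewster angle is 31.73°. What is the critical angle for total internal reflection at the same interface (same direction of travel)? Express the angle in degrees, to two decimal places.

tan θ_B = n₂/n₁ = tan 31.73° = 0.6183.
Total internal reflection: sin θ_c = n₂/n₁ = 0.6183.
θ_c = arcsin(0.6183) = 38.19°.

θ_c ≈ 38.19°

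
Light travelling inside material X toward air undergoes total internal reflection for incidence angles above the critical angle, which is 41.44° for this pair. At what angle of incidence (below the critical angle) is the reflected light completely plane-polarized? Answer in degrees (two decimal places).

θ_B ≈ 33.50°

sin θ_c = n₂/n₁, so n₂/n₁ = sin 41.44° = 0.6618.
Brewster: tan θ_B = n₂/n₁ = 0.6618.
θ_B = arctan(0.6618) = 33.50°.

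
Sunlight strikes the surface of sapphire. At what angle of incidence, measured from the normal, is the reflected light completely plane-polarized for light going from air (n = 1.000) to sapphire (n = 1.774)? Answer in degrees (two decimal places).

θ_B ≈ 60.59°

Here n₂/n₁ = 1.774/1.000 = 1.7740, and Brewster's law gives tan θ_B = n₂/n₁. Taking the arctangent, θ_B = 60.59°.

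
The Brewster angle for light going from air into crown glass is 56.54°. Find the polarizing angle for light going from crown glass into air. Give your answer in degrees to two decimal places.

θ_B' ≈ 33.46°

tan θ_B' = n₁/n₂ = 1/tan θ_B, so θ_B' = 90° − θ_B.
θ_B' = 90° − 56.54° = 33.46°.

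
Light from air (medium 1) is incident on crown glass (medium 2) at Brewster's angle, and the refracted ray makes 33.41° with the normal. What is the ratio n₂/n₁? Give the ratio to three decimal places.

n₂/n₁ ≈ 1.516

θ_B + θ_t = 90°, so θ_B = 90° − 33.41° = 56.59°.
tan θ_B = n₂/n₁, so n₂/n₁ = tan 56.59° = 1.516.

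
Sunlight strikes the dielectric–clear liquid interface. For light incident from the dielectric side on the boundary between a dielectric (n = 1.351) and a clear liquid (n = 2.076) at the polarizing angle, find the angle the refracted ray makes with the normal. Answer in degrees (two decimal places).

θ_B = arctan(n₂/n₁) = arctan(2.076/1.351) = 56.95°.
At Brewster's angle the reflected and refracted rays are perpendicular, so θ_t = 90° − θ_B = 90° − 56.95° = 33.05°.

θ_t ≈ 33.05°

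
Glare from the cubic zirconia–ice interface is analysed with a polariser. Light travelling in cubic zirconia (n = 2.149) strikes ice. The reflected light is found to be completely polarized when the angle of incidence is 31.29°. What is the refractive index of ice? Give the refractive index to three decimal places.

n ≈ 1.306

At the Brewster angle, tan θ_B = n₂/n₁ with n₁ on the incident side (cubic zirconia) and n₂ on the transmitted side (ice).
n₂ = n₁ tan θ_B = 2.149 × tan 31.29° = 1.306.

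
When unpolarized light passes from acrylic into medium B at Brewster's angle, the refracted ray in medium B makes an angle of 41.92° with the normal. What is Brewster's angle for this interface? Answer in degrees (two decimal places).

θ_B ≈ 48.08°

Since the reflected and refracted rays are at right angles at the polarizing angle, θ_B + θ_t = 90°.
θ_B = 90° − 41.92° = 48.08°.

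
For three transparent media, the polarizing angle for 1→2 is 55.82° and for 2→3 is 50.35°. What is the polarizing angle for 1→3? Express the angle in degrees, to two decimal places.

θ_B ≈ 60.63°

n₂/n₁ = tan 55.82° = 1.4726 and n₃/n₂ = tan 50.35° = 1.2066.
So n₃/n₁ = (n₂/n₁)(n₃/n₂) = 1.4726 × 1.2066 = 1.7769.
θ_B(1→3) = arctan(1.7769) = 60.63°.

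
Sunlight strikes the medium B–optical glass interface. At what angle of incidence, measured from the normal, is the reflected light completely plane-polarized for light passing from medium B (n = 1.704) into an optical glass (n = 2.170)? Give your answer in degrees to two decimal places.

Here n₂/n₁ = 2.170/1.704 = 1.2735, and Brewster's law gives tan θ_B = n₂/n₁. Taking the arctangent, θ_B = 51.86°.

θ_B ≈ 51.86°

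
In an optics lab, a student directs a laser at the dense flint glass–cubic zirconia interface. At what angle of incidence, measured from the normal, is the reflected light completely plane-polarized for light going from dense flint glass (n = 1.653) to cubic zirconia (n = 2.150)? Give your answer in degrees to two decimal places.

The reflected p-component vanishes when tan θ_B = n₂/n₁.
tan θ_B = n₂/n₁ = 2.150/1.653 = 1.3007. Taking the arctangent, θ_B = 52.45°.

θ_B ≈ 52.45°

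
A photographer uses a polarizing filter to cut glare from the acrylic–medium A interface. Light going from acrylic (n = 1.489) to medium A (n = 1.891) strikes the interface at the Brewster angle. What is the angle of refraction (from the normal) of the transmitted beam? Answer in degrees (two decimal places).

First find Brewster's angle: tan θ_B = 1.891/1.489 = 1.2700, giving θ_B = 51.78°.
At Brewster's angle the reflected and refracted rays are perpendicular, so θ_t = 90° − θ_B = 90° − 51.78° = 38.22°.

θ_t ≈ 38.22°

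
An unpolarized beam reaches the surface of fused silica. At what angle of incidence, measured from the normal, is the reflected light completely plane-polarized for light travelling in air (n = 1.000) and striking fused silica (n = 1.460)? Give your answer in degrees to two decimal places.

tan θ_B = n₂/n₁ = 1.460/1.000 = 1.4600.
θ_B = arctan(1.4600) = 55.59°.

θ_B ≈ 55.59°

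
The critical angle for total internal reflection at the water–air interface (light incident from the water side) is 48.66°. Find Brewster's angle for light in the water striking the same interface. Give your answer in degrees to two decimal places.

θ_B ≈ 36.90°

At the critical angle sin θ_c = n₂/n₁, giving n₂/n₁ = sin 48.66° = 0.7508.
Then tan θ_B = n₂/n₁ = 0.7508, so θ_B = arctan 0.7508 = 36.90°.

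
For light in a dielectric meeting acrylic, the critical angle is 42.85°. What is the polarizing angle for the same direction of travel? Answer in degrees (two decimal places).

sin θ_c = n₂/n₁, so n₂/n₁ = sin 42.85° = 0.6801.
Brewster: tan θ_B = n₂/n₁ = 0.6801.
θ_B = arctan(0.6801) = 34.22°.

θ_B ≈ 34.22°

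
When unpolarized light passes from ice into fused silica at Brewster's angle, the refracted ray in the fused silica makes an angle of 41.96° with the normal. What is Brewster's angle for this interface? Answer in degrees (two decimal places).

θ_B ≈ 48.04°

Since the reflected and refracted rays are at right angles at the polarizing angle, θ_B + θ_t = 90°.
θ_B = 90° − 41.96° = 48.04°.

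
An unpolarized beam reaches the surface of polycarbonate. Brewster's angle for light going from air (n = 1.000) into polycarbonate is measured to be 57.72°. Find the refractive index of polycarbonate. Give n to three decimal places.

n ≈ 1.583

Full polarization of the reflected beam means tan θ_B = n₂/n₁, where n₁ is the incident medium (air).
n₂ = n₁ tan θ_B = 1.000 × tan 57.72° = 1.583.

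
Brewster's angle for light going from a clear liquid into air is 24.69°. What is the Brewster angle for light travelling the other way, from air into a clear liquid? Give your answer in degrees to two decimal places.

θ_B' ≈ 65.31°

tan θ_B' = n₁/n₂ = 1/tan θ_B, so θ_B' = 90° − θ_B.
θ_B' = 90° − 24.69° = 65.31°.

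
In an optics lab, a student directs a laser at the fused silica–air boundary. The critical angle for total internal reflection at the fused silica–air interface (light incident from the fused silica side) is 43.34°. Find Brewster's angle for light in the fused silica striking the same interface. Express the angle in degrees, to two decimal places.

sin θ_c = n₂/n₁, so n₂/n₁ = sin 43.34° = 0.6863.
Brewster: tan θ_B = n₂/n₁ = 0.6863.
θ_B = arctan(0.6863) = 34.46°.

θ_B ≈ 34.46°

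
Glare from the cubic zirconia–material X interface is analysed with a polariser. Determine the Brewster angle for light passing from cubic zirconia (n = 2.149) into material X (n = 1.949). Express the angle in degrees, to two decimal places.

At Brewster's angle the reflected and refracted rays are perpendicular, which with Snell's law gives tan θ_B = n₂/n₁.
Here n₂/n₁ = 1.949/2.149 = 0.9069, and Brewster's law gives tan θ_B = n₂/n₁.
So θ_B = arctan 0.9069 = 42.21°.

θ_B ≈ 42.21°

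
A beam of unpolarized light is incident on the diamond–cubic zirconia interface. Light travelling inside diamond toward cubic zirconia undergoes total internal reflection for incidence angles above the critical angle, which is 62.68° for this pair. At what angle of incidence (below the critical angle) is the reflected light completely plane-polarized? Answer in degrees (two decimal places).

θ_B ≈ 41.62°

n₂/n₁ = sin θ_c = sin 62.68° = 0.8885.
tan θ_B equals the same ratio, so θ_B = arctan(0.8885) = 41.62°.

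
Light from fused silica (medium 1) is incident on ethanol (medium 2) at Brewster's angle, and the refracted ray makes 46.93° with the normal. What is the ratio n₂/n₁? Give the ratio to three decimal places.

n₂/n₁ ≈ 0.935

At Brewster incidence θ_B = 90° − θ_t = 90° − 46.93° = 43.07°.
Then n₂/n₁ = tan θ_B = tan 43.07° = 0.935.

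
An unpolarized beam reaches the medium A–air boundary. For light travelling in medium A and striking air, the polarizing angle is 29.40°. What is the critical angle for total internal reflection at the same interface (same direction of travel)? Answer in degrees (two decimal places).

θ_c ≈ 34.30°

tan θ_B = n₂/n₁ = tan 29.40° = 0.5635.
Total internal reflection: sin θ_c = n₂/n₁ = 0.5635.
θ_c = arcsin(0.5635) = 34.30°.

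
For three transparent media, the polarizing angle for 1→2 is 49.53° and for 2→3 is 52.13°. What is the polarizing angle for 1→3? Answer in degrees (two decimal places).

n₂/n₁ = tan 49.53° = 1.1721 and n₃/n₂ = tan 52.13° = 1.2859.
Multiplying, n₃/n₁ = 1.1721 × 1.2859 = 1.5072, and θ_B(1→3) = arctan 1.5072 = 56.44°.

θ_B ≈ 56.44°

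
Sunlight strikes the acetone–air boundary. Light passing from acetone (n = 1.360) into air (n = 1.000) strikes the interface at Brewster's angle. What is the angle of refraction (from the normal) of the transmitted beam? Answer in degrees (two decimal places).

θ_B = arctan(n₂/n₁) = arctan(1.000/1.360) = 36.33°.
At Brewster's angle the reflected and refracted rays are perpendicular, so θ_t = 90° − θ_B = 90° − 36.33° = 53.67°.

θ_t ≈ 53.67°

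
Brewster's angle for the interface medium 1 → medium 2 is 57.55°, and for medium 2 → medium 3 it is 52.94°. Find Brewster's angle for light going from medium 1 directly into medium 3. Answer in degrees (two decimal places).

n₂/n₁ = tan 57.55° = 1.5727 and n₃/n₂ = tan 52.94° = 1.3242.
n₃/n₁ = 2.0825. Then tan θ_B(1→3) = n₃/n₁, so θ_B(1→3) = arctan(2.0825) = 64.35°.

θ_B ≈ 64.35°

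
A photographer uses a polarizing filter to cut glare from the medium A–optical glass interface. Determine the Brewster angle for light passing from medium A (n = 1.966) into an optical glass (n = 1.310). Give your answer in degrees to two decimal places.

θ_B ≈ 33.68°

Here n₂/n₁ = 1.310/1.966 = 0.6663, and Brewster's law gives tan θ_B = n₂/n₁. Taking the arctangent, θ_B = 33.68°.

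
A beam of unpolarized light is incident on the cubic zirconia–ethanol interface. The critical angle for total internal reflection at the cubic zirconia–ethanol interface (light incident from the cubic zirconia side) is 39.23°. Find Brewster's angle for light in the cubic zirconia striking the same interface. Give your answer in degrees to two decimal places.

At the critical angle sin θ_c = n₂/n₁, giving n₂/n₁ = sin 39.23° = 0.6324.
Then tan θ_B = n₂/n₁ = 0.6324, so θ_B = arctan 0.6324 = 32.31°.

θ_B ≈ 32.31°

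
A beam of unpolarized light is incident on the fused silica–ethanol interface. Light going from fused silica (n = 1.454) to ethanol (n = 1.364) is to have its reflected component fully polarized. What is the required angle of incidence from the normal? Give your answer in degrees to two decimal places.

The reflected p-component vanishes when tan θ_B = n₂/n₁.
Here n₂/n₁ = 1.364/1.454 = 0.9381, and Brewster's law gives tan θ_B = n₂/n₁. Taking the arctangent, θ_B = 43.17°.

θ_B ≈ 43.17°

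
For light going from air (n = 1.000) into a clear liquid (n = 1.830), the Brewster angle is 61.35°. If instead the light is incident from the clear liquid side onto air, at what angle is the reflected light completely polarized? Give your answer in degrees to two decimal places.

tan θ_B' = n₁/n₂ = 1/tan θ_B, so θ_B' = 90° − θ_B.
θ_B' = 90° − 61.35° = 28.65°.

θ_B' ≈ 28.65°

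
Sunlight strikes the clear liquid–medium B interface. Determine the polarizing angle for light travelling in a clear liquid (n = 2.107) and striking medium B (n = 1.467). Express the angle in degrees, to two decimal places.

θ_B ≈ 34.85°

Here n₂/n₁ = 1.467/2.107 = 0.6963, and Brewster's law gives tan θ_B = n₂/n₁.
So θ_B = arctan 0.6963 = 34.85°.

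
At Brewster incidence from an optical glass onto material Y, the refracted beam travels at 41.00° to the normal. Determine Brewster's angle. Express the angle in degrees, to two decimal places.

Since the reflected and refracted rays are at right angles at the polarizing angle, θ_B + θ_t = 90°.
So θ_B = 90° − θ_t = 90° − 41.00° = 49.00°.

θ_B ≈ 49.00°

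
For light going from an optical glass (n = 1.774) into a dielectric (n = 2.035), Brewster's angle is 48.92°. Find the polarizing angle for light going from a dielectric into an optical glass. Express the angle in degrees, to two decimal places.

The two Brewster angles are complementary: θ_B' = 90° − θ_B = 90° − 48.92° = 41.08°.

θ_B' ≈ 41.08°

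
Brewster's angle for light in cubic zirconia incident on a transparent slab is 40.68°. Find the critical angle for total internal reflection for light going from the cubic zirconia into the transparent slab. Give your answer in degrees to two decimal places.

tan θ_B = n₂/n₁ = tan 40.68° = 0.8595.
Total internal reflection: sin θ_c = n₂/n₁ = 0.8595.
θ_c = arcsin(0.8595) = 59.26°.

θ_c ≈ 59.26°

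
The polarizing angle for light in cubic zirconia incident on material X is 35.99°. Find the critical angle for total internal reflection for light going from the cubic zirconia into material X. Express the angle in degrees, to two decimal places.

θ_c ≈ 46.58°

From Brewster, n₂/n₁ = tan θ_B = tan 35.99° = 0.7263.
Then sin θ_c = n₂/n₁ = 0.7263, so θ_c = arcsin 0.7263 = 46.58°.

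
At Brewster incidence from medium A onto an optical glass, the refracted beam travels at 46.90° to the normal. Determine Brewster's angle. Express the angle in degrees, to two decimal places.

Since the reflected and refracted rays are at right angles at the polarizing angle, θ_B + θ_t = 90°.
So θ_B = 90° − θ_t = 90° − 46.90° = 43.10°.

θ_B ≈ 43.10°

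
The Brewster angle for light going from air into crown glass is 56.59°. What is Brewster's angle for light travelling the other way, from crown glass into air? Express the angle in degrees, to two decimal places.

θ_B' ≈ 33.41°

Reversing the direction swaps n₁ and n₂, so tan θ_B' = 1/tan θ_B and θ_B' = 90° − θ_B.
Hence θ_B' = 90° − 56.59° = 33.41°.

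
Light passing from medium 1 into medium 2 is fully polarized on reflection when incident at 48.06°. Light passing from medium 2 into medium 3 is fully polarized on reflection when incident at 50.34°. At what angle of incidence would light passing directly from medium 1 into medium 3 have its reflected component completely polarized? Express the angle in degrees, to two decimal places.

n₂/n₁ = tan 48.06° = 1.1130 and n₃/n₂ = tan 50.34° = 1.2062.
n₃/n₁ = 1.3425. Then tan θ_B(1→3) = n₃/n₁, so θ_B(1→3) = arctan(1.3425) = 53.32°.

θ_B ≈ 53.32°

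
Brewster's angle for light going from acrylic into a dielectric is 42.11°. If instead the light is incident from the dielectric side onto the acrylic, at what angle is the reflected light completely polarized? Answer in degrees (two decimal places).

θ_B' ≈ 47.89°

The two Brewster angles are complementary: θ_B' = 90° − θ_B = 90° − 42.11° = 47.89°.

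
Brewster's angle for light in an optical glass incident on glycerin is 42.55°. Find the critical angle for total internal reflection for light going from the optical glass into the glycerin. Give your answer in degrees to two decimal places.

n₂/n₁ = tan 42.55° = 0.9179; the critical angle satisfies sin θ_c = n₂/n₁.
θ_c = arcsin(0.9179) = 66.63°.

θ_c ≈ 66.63°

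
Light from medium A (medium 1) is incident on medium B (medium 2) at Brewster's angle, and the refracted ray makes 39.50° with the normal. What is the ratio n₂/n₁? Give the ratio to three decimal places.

n₂/n₁ ≈ 1.213

At Brewster incidence θ_B = 90° − θ_t = 90° − 39.50° = 50.50°.
tan θ_B = n₂/n₁, so n₂/n₁ = tan 50.50° = 1.213.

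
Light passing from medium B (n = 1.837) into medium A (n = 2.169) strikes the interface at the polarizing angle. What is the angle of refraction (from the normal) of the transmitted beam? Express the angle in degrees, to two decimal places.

tan θ_B = n₂/n₁ = 2.169/1.837 = 1.1807, so θ_B = 49.74°.
At Brewster's angle the reflected and refracted rays are perpendicular, so θ_t = 90° − θ_B = 90° − 49.74° = 40.26°.

θ_t ≈ 40.26°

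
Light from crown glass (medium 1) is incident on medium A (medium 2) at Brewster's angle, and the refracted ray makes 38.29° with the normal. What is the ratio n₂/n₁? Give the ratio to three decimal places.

θ_B + θ_t = 90°, so θ_B = 90° − 38.29° = 51.71°.
Then n₂/n₁ = tan θ_B = tan 51.71° = 1.267.

n₂/n₁ ≈ 1.267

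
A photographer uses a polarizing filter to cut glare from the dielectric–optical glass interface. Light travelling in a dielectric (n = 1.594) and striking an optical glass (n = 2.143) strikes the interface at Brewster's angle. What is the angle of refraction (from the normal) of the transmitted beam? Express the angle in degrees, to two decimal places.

First find Brewster's angle: tan θ_B = 2.143/1.594 = 1.3444, giving θ_B = 53.36°.
Since θ_B + θ_t = 90° at Brewster incidence, θ_t = 90° − 53.36° = 36.64°.

θ_t ≈ 36.64°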